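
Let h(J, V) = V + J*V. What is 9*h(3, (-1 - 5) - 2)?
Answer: -288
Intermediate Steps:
9*h(3, (-1 - 5) - 2) = 9*(((-1 - 5) - 2)*(1 + 3)) = 9*((-6 - 2)*4) = 9*(-8*4) = 9*(-32) = -288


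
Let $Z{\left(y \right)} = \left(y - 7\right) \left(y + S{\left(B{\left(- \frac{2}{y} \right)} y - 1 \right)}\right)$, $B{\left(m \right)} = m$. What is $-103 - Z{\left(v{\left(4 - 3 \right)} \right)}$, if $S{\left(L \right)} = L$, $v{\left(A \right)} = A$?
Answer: $-115$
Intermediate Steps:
$Z{\left(y \right)} = \left(-7 + y\right) \left(-3 + y\right)$ ($Z{\left(y \right)} = \left(y - 7\right) \left(y + \left(- \frac{2}{y} y - 1\right)\right) = \left(-7 + y\right) \left(y - 3\right) = \left(-7 + y\right) \left(-3 + y\right)$)
$-103 - Z{\left(v{\left(4 - 3 \right)} \right)} = -103 - \left(21 + \left(4 - 3\right)^{2} - 10 \left(4 - 3\right)\right) = -103 - \left(21 + 1^{2} - 10\right) = -103 - \left(21 + 1 - 10\right) = -103 - 12 = -115$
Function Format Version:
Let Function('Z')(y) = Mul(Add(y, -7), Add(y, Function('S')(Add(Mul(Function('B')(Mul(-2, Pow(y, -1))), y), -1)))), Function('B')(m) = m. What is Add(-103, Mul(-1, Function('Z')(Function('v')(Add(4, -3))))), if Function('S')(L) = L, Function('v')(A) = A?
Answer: -115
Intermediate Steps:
Function('Z')(y) = Mul(Add(-7, y), Add(-3, y)) (Function('Z')(y) = Mul(Add(y, -7), Add(y, Add(Mul(Mul(-2, Pow(y, -1)), y), -1))) = Mul(Add(-7, y), Add(y, Add(-2, -1))) = Mul(Add(-7, y), Add(y, -3)) = Mul(Add(-7, y), Add(-3, y)))
Add(-103, Mul(-1, Function('Z')(Function('v')(Add(4, -3))))) = Add(-103, Mul(-1, Add(21, Pow(Add(4, -3), 2), Mul(-10, Add(4, -3))))) = Add(-103, Mul(-1, Add(21, Pow(1, 2), Mul(-10, 1)))) = Add(-103, Mul(-1, Add(21, 1, -10))) = Add(-103, Mul(-1, 12)) = Add(-103, -12) = -115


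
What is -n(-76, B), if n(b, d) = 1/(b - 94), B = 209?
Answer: 1/170 ≈ 0.0058824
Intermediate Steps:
n(b, d) = 1/(-94 + b)
-n(-76, B) = -1/(-94 - 76) = -1/(-170) = -1*(-1/170) = 1/170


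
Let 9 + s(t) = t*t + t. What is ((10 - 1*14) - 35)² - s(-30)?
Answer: 660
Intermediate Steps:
s(t) = -9 + t + t² (s(t) = -9 + (t*t + t) = -9 + (t² + t) = -9 + (t + t²) = -9 + t + t²)
((10 - 1*14) - 35)² - s(-30) = ((10 - 1*14) - 35)² - (-9 - 30 + (-30)²) = ((10 - 14) - 35)² - (-9 - 30 + 900) = (-4 - 35)² - 1*861 = (-39)² - 861 = 1521 - 861 = 660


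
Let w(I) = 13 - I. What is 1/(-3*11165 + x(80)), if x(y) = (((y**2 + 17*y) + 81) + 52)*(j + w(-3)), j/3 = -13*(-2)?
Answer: 1/708447 ≈ 1.4115e-6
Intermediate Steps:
j = 78 (j = 3*(-13*(-2)) = 3*26 = 78)
x(y) = 12502 + 94*y**2 + 1598*y (x(y) = (((y**2 + 17*y) + 81) + 52)*(78 + (13 - 1*(-3))) = ((81 + y**2 + 17*y) + 52)*(78 + (13 + 3)) = (133 + y**2 + 17*y)*(78 + 16) = (133 + y**2 + 17*y)*94 = 12502 + 94*y**2 + 1598*y)
1/(-3*11165 + x(80)) = 1/(-3*11165 + (12502 + 94*80**2 + 1598*80)) = 1/(-33495 + (12502 + 94*6400 + 127840)) = 1/(-33495 + (12502 + 601600 + 127840)) = 1/(-33495 + 741942) = 1/708447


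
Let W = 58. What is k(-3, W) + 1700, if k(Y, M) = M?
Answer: 1758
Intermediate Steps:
k(-3, W) + 1700 = 58 + 1700 = 1758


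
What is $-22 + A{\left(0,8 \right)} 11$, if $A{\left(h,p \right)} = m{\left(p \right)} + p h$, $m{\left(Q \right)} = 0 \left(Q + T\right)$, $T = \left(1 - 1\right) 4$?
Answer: $-22$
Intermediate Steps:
$T = 0$ ($T = 0 \cdot 4 = 0$)
$m{\left(Q \right)} = 0$ ($m{\left(Q \right)} = 0 \left(Q + 0\right) = 0 Q = 0$)
$A{\left(h,p \right)} = h p$ ($A{\left(h,p \right)} = 0 + p h = 0 + h p = h p$)
$-22 + A{\left(0,8 \right)} 11 = -22 + 0 \cdot 8 \cdot 11 = -22 + 0 \cdot 11 = -22 + 0 = -22$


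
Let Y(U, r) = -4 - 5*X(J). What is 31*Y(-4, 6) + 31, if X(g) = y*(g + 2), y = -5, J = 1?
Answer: 2232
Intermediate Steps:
X(g) = -10 - 5*g (X(g) = -5*(g + 2) = -5*(2 + g) = -10 - 5*g)
Y(U, r) = 71 (Y(U, r) = -4 - 5*(-10 - 5*1) = -4 - 5*(-10 - 5) = -4 - 5*(-15) = -4 + 75 = 71)
31*Y(-4, 6) + 31 = 31*71 + 31 = 2201 + 31 = 2232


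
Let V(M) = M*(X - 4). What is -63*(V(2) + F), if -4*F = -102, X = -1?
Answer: -1953/2 ≈ -976.50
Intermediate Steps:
V(M) = -5*M (V(M) = M*(-1 - 4) = M*(-5) = -5*M)
F = 51/2 (F = -1/4*(-102) = 51/2 ≈ 25.500)
-63*(V(2) + F) = -63*(-5*2 + 51/2) = -63*(-10 + 51/2) = -63*31/2 = -1953/2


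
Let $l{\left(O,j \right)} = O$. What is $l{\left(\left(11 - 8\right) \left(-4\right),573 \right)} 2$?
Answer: $-24$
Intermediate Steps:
$l{\left(\left(11 - 8\right) \left(-4\right),573 \right)} 2 = \left(11 - 8\right) \left(-4\right) 2 = 3 \left(-4\right) 2 = \left(-12\right) 2 = -24$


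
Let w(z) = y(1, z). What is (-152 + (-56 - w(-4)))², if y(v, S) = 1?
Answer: 43681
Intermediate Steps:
w(z) = 1
(-152 + (-56 - w(-4)))² = (-152 + (-56 - 1*1))² = (-152 + (-56 - 1))² = (-152 - 57)² = (-209)² = 43681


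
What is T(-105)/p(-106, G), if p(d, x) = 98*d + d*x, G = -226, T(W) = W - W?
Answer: 0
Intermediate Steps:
T(W) = 0
T(-105)/p(-106, G) = 0/((-106*(98 - 226))) = 0/((-106*(-128))) = 0/13568 = 0*(1/13568) = 0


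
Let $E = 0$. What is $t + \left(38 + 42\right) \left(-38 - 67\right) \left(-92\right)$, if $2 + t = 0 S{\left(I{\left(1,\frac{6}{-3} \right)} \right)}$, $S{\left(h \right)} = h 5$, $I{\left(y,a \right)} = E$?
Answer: $772798$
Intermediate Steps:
$I{\left(y,a \right)} = 0$
$S{\left(h \right)} = 5 h$
$t = -2$ ($t = -2 + 0 \cdot 5 \cdot 0 = -2 + 0 \cdot 0 = -2 + 0 = -2$)
$t + \left(38 + 42\right) \left(-38 - 67\right) \left(-92\right) = -2 + \left(38 + 42\right) \left(-38 - 67\right) \left(-92\right) = -2 + 80 \left(-105\right) \left(-92\right) = -2 - -772800 = -2 + 772800 = 772798$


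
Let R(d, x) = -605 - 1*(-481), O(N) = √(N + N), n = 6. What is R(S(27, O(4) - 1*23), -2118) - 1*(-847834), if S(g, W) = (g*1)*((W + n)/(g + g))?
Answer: 847710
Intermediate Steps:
O(N) = √2*√N (O(N) = √(2*N) = √2*√N)
S(g, W) = 3 + W/2 (S(g, W) = (g*1)*((W + 6)/(g + g)) = g*((6 + W)/((2*g))) = g*((6 + W)*(1/(2*g))) = g*((6 + W)/(2*g)) = 3 + W/2)
R(d, x) = -124 (R(d, x) = -605 + 481 = -124)
R(S(27, O(4) - 1*23), -2118) - 1*(-847834) = -124 - 1*(-847834) = -124 + 847834 = 847710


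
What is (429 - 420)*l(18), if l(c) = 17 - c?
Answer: -9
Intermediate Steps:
(429 - 420)*l(18) = (429 - 420)*(17 - 1*18) = 9*(17 - 18) = 9*(-1) = -9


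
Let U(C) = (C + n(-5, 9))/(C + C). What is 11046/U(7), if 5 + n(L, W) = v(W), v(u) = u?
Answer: 154644/11 ≈ 14059.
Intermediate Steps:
n(L, W) = -5 + W
U(C) = (4 + C)/(2*C) (U(C) = (C + (-5 + 9))/(C + C) = (C + 4)/((2*C)) = (4 + C)*(1/(2*C)) = (4 + C)/(2*C))
11046/U(7) = 11046/(((1/2)*(4 + 7)/7)) = 11046/(((1/2)*(1/7)*11)) = 11046/(11/14) = 11046*(14/11) = 154644/11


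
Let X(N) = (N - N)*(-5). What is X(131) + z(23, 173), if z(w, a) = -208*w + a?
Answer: -4611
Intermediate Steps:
X(N) = 0 (X(N) = 0*(-5) = 0)
z(w, a) = a - 208*w
X(131) + z(23, 173) = 0 + (173 - 208*23) = 0 + (173 - 4784) = 0 - 4611 = -4611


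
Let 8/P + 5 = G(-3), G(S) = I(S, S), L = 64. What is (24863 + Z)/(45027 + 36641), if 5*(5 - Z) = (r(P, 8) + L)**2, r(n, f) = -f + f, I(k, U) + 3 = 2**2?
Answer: 30061/102085 ≈ 0.29447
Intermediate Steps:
I(k, U) = 1 (I(k, U) = -3 + 2**2 = -3 + 4 = 1)
G(S) = 1
P = -2 (P = 8/(-5 + 1) = 8/(-4) = 8*(-1/4) = -2)
r(n, f) = 0
Z = -4071/5 (Z = 5 - (0 + 64)**2/5 = 5 - 1/5*64**2 = 5 - 1/5*4096 = 5 - 4096/5 = -4071/5 ≈ -814.20)
(24863 + Z)/(45027 + 36641) = (24863 - 4071/5)/(45027 + 36641) = (120244/5)/81668 = (120244/5)*(1/81668) = 30061/102085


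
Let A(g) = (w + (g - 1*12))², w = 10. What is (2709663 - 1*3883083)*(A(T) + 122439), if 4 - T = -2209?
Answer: -5879960683200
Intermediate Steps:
T = 2213 (T = 4 - 1*(-2209) = 4 + 2209 = 2213)
A(g) = (-2 + g)² (A(g) = (10 + (g - 1*12))² = (10 + (g - 12))² = (10 + (-12 + g))² = (-2 + g)²)
(2709663 - 1*3883083)*(A(T) + 122439) = (2709663 - 1*3883083)*((-2 + 2213)² + 122439) = (2709663 - 3883083)*(2211² + 122439) = -1173420*(4888521 + 122439) = -1173420*5010960 = -5879960683200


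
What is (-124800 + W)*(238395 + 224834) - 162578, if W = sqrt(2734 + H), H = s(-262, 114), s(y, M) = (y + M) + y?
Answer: -57811141778 + 926458*sqrt(581) ≈ -5.7789e+10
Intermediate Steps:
s(y, M) = M + 2*y (s(y, M) = (M + y) + y = M + 2*y)
H = -410 (H = 114 + 2*(-262) = 114 - 524 = -410)
W = 2*sqrt(581) (W = sqrt(2734 - 410) = sqrt(2324) = 2*sqrt(581) ≈ 48.208)
(-124800 + W)*(238395 + 224834) - 162578 = (-124800 + 2*sqrt(581))*(238395 + 224834) - 162578 = (-124800 + 2*sqrt(581))*463229 - 162578 = (-57810979200 + 926458*sqrt(581)) - 162578 = -57811141778 + 926458*sqrt(581)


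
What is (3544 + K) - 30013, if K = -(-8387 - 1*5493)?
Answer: -12589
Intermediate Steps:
K = 13880 (K = -(-8387 - 5493) = -1*(-13880) = 13880)
(3544 + K) - 30013 = (3544 + 13880) - 30013 = 17424 - 30013 = -12589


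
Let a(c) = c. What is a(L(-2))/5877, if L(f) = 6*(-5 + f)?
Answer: -14/1959 ≈ -0.0071465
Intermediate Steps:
L(f) = -30 + 6*f
a(L(-2))/5877 = (-30 + 6*(-2))/5877 = (-30 - 12)*(1/5877) = -42*1/5877 = -14/1959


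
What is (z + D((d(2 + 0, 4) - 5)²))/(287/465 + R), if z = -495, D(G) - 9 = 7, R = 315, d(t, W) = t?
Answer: -222735/146762 ≈ -1.5177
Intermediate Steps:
D(G) = 16 (D(G) = 9 + 7 = 16)
(z + D((d(2 + 0, 4) - 5)²))/(287/465 + R) = (-495 + 16)/(287/465 + 315) = -479/(287*(1/465) + 315) = -479/(287/465 + 315) = -479/146762/465 = -479*465/146762 = -222735/146762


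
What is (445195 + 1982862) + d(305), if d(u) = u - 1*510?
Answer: 2427852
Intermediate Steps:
d(u) = -510 + u (d(u) = u - 510 = -510 + u)
(445195 + 1982862) + d(305) = (445195 + 1982862) + (-510 + 305) = 2428057 - 205 = 2427852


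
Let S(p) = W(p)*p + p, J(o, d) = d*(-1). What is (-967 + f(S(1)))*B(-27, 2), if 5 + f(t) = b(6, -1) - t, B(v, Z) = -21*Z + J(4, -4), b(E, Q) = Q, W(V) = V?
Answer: 37050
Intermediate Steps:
J(o, d) = -d
B(v, Z) = 4 - 21*Z (B(v, Z) = -21*Z - 1*(-4) = -21*Z + 4 = 4 - 21*Z)
S(p) = p + p² (S(p) = p*p + p = p² + p = p + p²)
f(t) = -6 - t (f(t) = -5 + (-1 - t) = -6 - t)
(-967 + f(S(1)))*B(-27, 2) = (-967 + (-6 - (1 + 1)))*(4 - 21*2) = (-967 + (-6 - 2))*(4 - 42) = (-967 + (-6 - 1*2))*(-38) = (-967 + (-6 - 2))*(-38) = (-967 - 8)*(-38) = -975*(-38) = 37050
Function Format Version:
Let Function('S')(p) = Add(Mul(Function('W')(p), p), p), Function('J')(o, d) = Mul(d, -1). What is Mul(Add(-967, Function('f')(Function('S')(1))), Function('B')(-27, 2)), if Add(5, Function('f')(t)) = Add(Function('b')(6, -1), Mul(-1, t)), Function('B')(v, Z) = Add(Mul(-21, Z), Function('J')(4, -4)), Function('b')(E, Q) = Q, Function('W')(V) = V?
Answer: 37050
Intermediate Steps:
Function('J')(o, d) = Mul(-1, d)
Function('B')(v, Z) = Add(4, Mul(-21, Z)) (Function('B')(v, Z) = Add(Mul(-21, Z), Mul(-1, -4)) = Add(Mul(-21, Z), 4) = Add(4, Mul(-21, Z)))
Function('S')(p) = Add(p, Pow(p, 2)) (Function('S')(p) = Add(Mul(p, p), p) = Add(Pow(p, 2), p) = Add(p, Pow(p, 2)))
Function('f')(t) = Add(-6, Mul(-1, t)) (Function('f')(t) = Add(-5, Add(-1, Mul(-1, t))) = Add(-6, Mul(-1, t)))
Mul(Add(-967, Function('f')(Function('S')(1))), Function('B')(-27, 2)) = Mul(Add(-967, Add(-6, Mul(-1, Mul(1, Add(1, 1))))), Add(4, Mul(-21, 2))) = Mul(Add(-967, Add(-6, Mul(-1, Mul(1, 2)))), Add(4, -42)) = Mul(Add(-967, Add(-6, Mul(-1, 2))), -38) = Mul(Add(-967, Add(-6, -2)), -38) = Mul(Add(-967, -8), -38) = Mul(-975, -38) = 37050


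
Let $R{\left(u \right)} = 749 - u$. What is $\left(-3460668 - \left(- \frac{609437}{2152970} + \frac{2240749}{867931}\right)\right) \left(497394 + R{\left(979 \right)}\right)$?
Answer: $- \frac{1607507775146339439593826}{934314702535} \approx -1.7205 \cdot 10^{12}$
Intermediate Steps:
$\left(-3460668 - \left(- \frac{609437}{2152970} + \frac{2240749}{867931}\right)\right) \left(497394 + R{\left(979 \right)}\right) = \left(-3460668 - \left(- \frac{609437}{2152970} + \frac{2240749}{867931}\right)\right) \left(497394 + \left(749 - 979\right)\right) = \left(-3460668 - \frac{4295316109683}{1868629405070}\right) \left(497394 + \left(749 - 979\right)\right) = \left(-3460668 + \left(\frac{609437}{2152970} - \frac{2240749}{867931}\right)\right) \left(497394 - 230\right) = \left(-3460668 - \frac{4295316109683}{1868629405070}\right) 497164 = \left(- \frac{6466710281300896443}{1868629405070}\right) 497164 = - \frac{1607507775146339439593826}{934314702535}$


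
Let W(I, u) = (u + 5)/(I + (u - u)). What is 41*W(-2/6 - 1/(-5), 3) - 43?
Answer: -2503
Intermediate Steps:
W(I, u) = (5 + u)/I (W(I, u) = (5 + u)/(I + 0) = (5 + u)/I)
41*W(-2/6 - 1/(-5), 3) - 43 = 41*((5 + 3)/(-2/6 - 1/(-5))) - 43 = 41*(8/(-2*⅙ - 1*(-⅕))) - 43 = 41*(8/(-⅓ + ⅕)) - 43 = 41*(8/(-2/15)) - 43 = 41*(-15/2*8) - 43 = 41*(-60) - 43 = -2460 - 43 = -2503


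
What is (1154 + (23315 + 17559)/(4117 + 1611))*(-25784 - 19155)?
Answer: -149444329927/2864 ≈ -5.2180e+7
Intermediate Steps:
(1154 + (23315 + 17559)/(4117 + 1611))*(-25784 - 19155) = (1154 + 40874/5728)*(-44939) = (1154 + 40874*(1/5728))*(-44939) = (1154 + 20437/2864)*(-44939) = (3325493/2864)*(-44939) = -149444329927/2864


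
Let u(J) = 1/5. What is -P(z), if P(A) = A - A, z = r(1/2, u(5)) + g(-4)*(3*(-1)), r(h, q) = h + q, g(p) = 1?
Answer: 0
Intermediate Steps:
u(J) = 1/5
z = -23/10 (z = (1/2 + 1/5) + 1*(3*(-1)) = (1/2 + 1/5) + 1*(-3) = 7/10 - 3 = -23/10 ≈ -2.3000)
P(A) = 0
-P(z) = -1*0 = 0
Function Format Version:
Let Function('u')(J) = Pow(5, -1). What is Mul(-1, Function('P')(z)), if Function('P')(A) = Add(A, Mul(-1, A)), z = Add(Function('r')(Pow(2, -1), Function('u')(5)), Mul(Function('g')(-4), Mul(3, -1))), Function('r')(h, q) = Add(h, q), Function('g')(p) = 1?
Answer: 0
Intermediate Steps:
Function('u')(J) = Rational(1, 5)
z = Rational(-23, 10) (z = Add(Add(Pow(2, -1), Rational(1, 5)), Mul(1, Mul(3, -1))) = Add(Add(Rational(1, 2), Rational(1, 5)), Mul(1, -3)) = Add(Rational(7, 10), -3) = Rational(-23, 10) ≈ -2.3000)
Function('P')(A) = 0
Mul(-1, Function('P')(z)) = Mul(-1, 0) = 0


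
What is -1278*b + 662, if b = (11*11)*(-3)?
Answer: 464576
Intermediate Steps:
b = -363 (b = 121*(-3) = -363)
-1278*b + 662 = -1278*(-363) + 662 = 463914 + 662 = 464576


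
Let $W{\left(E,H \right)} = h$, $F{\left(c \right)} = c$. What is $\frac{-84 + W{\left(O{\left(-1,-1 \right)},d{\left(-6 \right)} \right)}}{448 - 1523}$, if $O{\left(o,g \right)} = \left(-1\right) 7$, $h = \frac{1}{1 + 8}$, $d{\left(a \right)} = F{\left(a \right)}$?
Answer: $\frac{151}{1935} \approx 0.078036$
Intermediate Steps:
$d{\left(a \right)} = a$
$h = \frac{1}{9} \approx 0.11111$
$O{\left(o,g \right)} = -7$
$W{\left(E,H \right)} = \frac{1}{9}$
$\frac{-84 + W{\left(O{\left(-1,-1 \right)},d{\left(-6 \right)} \right)}}{448 - 1523} = \frac{-84 + \frac{1}{9}}{448 - 1523} = \frac{1}{-1075} \left(- \frac{755}{9}\right) = \left(- \frac{1}{1075}\right) \left(- \frac{755}{9}\right) = \frac{151}{1935}$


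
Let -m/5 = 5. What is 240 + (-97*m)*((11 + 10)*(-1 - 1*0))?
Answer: -50685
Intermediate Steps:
m = -25 (m = -5*5 = -25)
240 + (-97*m)*((11 + 10)*(-1 - 1*0)) = 240 + (-97*(-25))*((11 + 10)*(-1 - 1*0)) = 240 + 2425*(21*(-1 + 0)) = 240 + 2425*(21*(-1)) = 240 + 2425*(-21) = 240 - 50925 = -50685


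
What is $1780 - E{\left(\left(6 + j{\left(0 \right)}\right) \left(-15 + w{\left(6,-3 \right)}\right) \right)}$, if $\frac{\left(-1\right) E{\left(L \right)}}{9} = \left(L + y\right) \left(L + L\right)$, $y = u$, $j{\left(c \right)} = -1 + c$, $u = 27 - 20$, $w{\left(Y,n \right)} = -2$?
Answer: $121120$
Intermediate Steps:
$u = 7$
$y = 7$
$E{\left(L \right)} = - 18 L \left(7 + L\right)$ ($E{\left(L \right)} = - 9 \left(L + 7\right) \left(L + L\right) = - 9 \left(7 + L\right) 2 L = - 9 \cdot 2 L \left(7 + L\right) = - 18 L \left(7 + L\right)$)
$1780 - E{\left(\left(6 + j{\left(0 \right)}\right) \left(-15 + w{\left(6,-3 \right)}\right) \right)} = 1780 - - 18 \left(6 + \left(-1 + 0\right)\right) \left(-15 - 2\right) \left(7 + \left(6 + \left(-1 + 0\right)\right) \left(-15 - 2\right)\right) = 1780 - - 18 \left(6 - 1\right) \left(-17\right) \left(7 + \left(6 - 1\right) \left(-17\right)\right) = 1780 - - 18 \cdot 5 \left(-17\right) \left(7 + 5 \left(-17\right)\right) = 1780 - \left(-18\right) \left(-85\right) \left(7 - 85\right) = 1780 - \left(-18\right) \left(-85\right) \left(-78\right) = 1780 - -119340 = 1780 + 119340 = 121120$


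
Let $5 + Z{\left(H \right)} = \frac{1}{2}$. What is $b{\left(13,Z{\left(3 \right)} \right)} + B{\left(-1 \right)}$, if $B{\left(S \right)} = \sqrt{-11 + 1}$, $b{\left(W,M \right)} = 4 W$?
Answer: $52 + i \sqrt{10} \approx 52.0 + 3.1623 i$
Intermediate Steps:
$Z{\left(H \right)} = - \frac{9}{2}$ ($Z{\left(H \right)} = -5 + \frac{1}{2} = - \frac{9}{2}$)
$B{\left(S \right)} = i \sqrt{10}$ ($B{\left(S \right)} = \sqrt{-10} = i \sqrt{10}$)
$b{\left(13,Z{\left(3 \right)} \right)} + B{\left(-1 \right)} = 4 \cdot 13 + i \sqrt{10} = 52 + i \sqrt{10}$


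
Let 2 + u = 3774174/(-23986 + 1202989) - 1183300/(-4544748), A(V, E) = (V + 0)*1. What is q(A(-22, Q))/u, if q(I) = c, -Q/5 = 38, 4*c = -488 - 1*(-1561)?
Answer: 479118778971651/2610413645188 ≈ 183.54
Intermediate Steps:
c = 1073/4 (c = (-488 - 1*(-1561))/4 = (-488 + 1561)/4 = (¼)*1073 = 1073/4 ≈ 268.25)
Q = -190 (Q = -5*38 = -190)
A(V, E) = V (A(V, E) = V*1 = V)
q(I) = 1073/4
u = 652603411297/446522627187 (u = -2 + (3774174/(-23986 + 1202989) - 1183300/(-4544748)) = -2 + (3774174/1179003 - 1183300*(-1/4544748)) = -2 + (3774174*(1/1179003) + 295825/1136187) = -2 + (1258058/393001 + 295825/1136187) = -2 + 1545648665671/446522627187 = 652603411297/446522627187 ≈ 1.4615)
q(A(-22, Q))/u = 1073/(4*(652603411297/446522627187)) = (1073/4)*(446522627187/652603411297) = 479118778971651/2610413645188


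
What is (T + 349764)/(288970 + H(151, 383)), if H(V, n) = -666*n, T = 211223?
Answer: 560987/33892 ≈ 16.552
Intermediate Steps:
(T + 349764)/(288970 + H(151, 383)) = (211223 + 349764)/(288970 - 666*383) = 560987/(288970 - 255078) = 560987/33892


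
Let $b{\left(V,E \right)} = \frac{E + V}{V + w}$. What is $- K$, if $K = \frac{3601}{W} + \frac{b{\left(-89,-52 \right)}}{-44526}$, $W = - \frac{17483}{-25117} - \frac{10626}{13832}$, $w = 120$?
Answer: $\frac{41115156884043839}{823858181098} \approx 49906.0$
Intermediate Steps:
$b{\left(V,E \right)} = \frac{E + V}{120 + V}$ ($b{\left(V,E \right)} = \frac{E + V}{V + 120} = \frac{E + V}{120 + V}$)
$W = - \frac{1790599}{24815596}$ ($W = \left(-17483\right) \left(- \frac{1}{25117}\right) - \frac{759}{988} = \frac{17483}{25117} - \frac{759}{988} = - \frac{1790599}{24815596} \approx -0.072156$)
$K = - \frac{41115156884043839}{823858181098}$ ($K = \frac{3601}{- \frac{1790599}{24815596}} + \frac{\frac{1}{120 - 89} \left(-52 - 89\right)}{-44526} = 3601 \left(- \frac{24815596}{1790599}\right) + \frac{1}{31} \left(-141\right) \left(- \frac{1}{44526}\right) = - \frac{89360961196}{1790599} + \frac{1}{31} \left(-141\right) \left(- \frac{1}{44526}\right) = - \frac{89360961196}{1790599} - - \frac{47}{460102} = - \frac{89360961196}{1790599} + \frac{47}{460102} = - \frac{41115156884043839}{823858181098} \approx -49906.0$)
$- K = \left(-1\right) \left(- \frac{41115156884043839}{823858181098}\right) = \frac{41115156884043839}{823858181098}$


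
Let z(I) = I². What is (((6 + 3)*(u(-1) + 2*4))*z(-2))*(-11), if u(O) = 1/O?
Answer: -2772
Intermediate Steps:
(((6 + 3)*(u(-1) + 2*4))*z(-2))*(-11) = (((6 + 3)*(1/(-1) + 2*4))*(-2)²)*(-11) = ((9*(-1 + 8))*4)*(-11) = ((9*7)*4)*(-11) = (63*4)*(-11) = 252*(-11) = -2772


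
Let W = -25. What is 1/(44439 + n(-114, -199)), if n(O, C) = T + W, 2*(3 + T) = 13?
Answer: 2/88835 ≈ 2.2514e-5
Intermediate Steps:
T = 7/2 (T = -3 + (½)*13 = -3 + 13/2 = 7/2 ≈ 3.5000)
n(O, C) = -43/2 (n(O, C) = 7/2 - 25 = -43/2)
1/(44439 + n(-114, -199)) = 1/(44439 - 43/2) = 1/(88835/2) = 2/88835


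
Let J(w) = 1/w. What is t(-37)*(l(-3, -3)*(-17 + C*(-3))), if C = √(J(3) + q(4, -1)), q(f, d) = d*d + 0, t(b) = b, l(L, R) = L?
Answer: -1887 - 222*√3 ≈ -2271.5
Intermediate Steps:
q(f, d) = d² (q(f, d) = d² + 0 = d²)
C = 2*√3/3 (C = √(1/3 + (-1)²) = √(⅓ + 1) = √(4/3) = 2*√3/3 ≈ 1.1547)
t(-37)*(l(-3, -3)*(-17 + C*(-3))) = -(-111)*(-17 + (2*√3/3)*(-3)) = -(-111)*(-17 - 2*√3) = -37*(51 + 6*√3) = -1887 - 222*√3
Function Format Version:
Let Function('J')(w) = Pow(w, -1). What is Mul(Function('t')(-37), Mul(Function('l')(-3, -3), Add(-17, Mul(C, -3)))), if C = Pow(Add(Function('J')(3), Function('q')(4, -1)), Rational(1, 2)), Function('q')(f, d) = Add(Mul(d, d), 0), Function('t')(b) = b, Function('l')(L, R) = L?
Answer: Add(-1887, Mul(-222, Pow(3, Rational(1, 2)))) ≈ -2271.5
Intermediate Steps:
Function('q')(f, d) = Pow(d, 2) (Function('q')(f, d) = Add(Pow(d, 2), 0) = Pow(d, 2))
C = Mul(Rational(2, 3), Pow(3, Rational(1, 2))) (C = Pow(Add(Pow(3, -1), Pow(-1, 2)), Rational(1, 2)) = Pow(Add(Rational(1, 3), 1), Rational(1, 2)) = Pow(Rational(4, 3), Rational(1, 2)) = Mul(Rational(2, 3), Pow(3, Rational(1, 2))) ≈ 1.1547)
Mul(Function('t')(-37), Mul(Function('l')(-3, -3), Add(-17, Mul(C, -3)))) = Mul(-37, Mul(-3, Add(-17, Mul(Mul(Rational(2, 3), Pow(3, Rational(1, 2))), -3)))) = Mul(-37, Mul(-3, Add(-17, Mul(-2, Pow(3, Rational(1, 2)))))) = Mul(-37, Add(51, Mul(6, Pow(3, Rational(1, 2))))) = Add(-1887, Mul(-222, Pow(3, Rational(1, 2))))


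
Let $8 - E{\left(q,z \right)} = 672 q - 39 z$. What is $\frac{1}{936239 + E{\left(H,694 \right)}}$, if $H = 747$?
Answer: $\frac{1}{461329} \approx 2.1676 \cdot 10^{-6}$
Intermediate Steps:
$E{\left(q,z \right)} = 8 - 672 q + 39 z$ ($E{\left(q,z \right)} = 8 - \left(672 q - 39 z\right) = 8 - \left(- 39 z + 672 q\right) = 8 - 672 q + 39 z$)
$\frac{1}{936239 + E{\left(H,694 \right)}} = \frac{1}{936239 + \left(8 - 501984 + 39 \cdot 694\right)} = \frac{1}{936239 + \left(8 - 501984 + 27066\right)} = \frac{1}{936239 - 474910} = \frac{1}{461329}$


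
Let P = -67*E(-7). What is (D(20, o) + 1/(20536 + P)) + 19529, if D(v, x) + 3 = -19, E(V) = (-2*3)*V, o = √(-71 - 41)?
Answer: 345703055/17722 ≈ 19507.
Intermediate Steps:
o = 4*I*√7 (o = √(-112) = 4*I*√7 ≈ 10.583*I)
E(V) = -6*V
D(v, x) = -22 (D(v, x) = -3 - 19 = -22)
P = -2814 (P = -(-402)*(-7) = -67*42 = -2814)
(D(20, o) + 1/(20536 + P)) + 19529 = (-22 + 1/(20536 - 2814)) + 19529 = (-22 + 1/17722) + 19529 = -389883/17722 + 19529 = 345703055/17722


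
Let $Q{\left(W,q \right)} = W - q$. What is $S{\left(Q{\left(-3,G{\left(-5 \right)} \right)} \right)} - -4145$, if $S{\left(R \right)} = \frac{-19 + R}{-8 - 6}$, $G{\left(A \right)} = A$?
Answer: $\frac{58047}{14} \approx 4146.2$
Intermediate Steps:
$S{\left(R \right)} = \frac{19}{14} - \frac{R}{14}$ ($S{\left(R \right)} = \frac{-19 + R}{-14} = \left(-19 + R\right) \left(- \frac{1}{14}\right) = \frac{19}{14} - \frac{R}{14}$)
$S{\left(Q{\left(-3,G{\left(-5 \right)} \right)} \right)} - -4145 = \left(\frac{19}{14} - \frac{-3 - -5}{14}\right) - -4145 = \left(\frac{19}{14} - \frac{-3 + 5}{14}\right) + 4145 = \left(\frac{19}{14} - \frac{1}{7}\right) + 4145 = \frac{17}{14} + 4145 = \frac{58047}{14}$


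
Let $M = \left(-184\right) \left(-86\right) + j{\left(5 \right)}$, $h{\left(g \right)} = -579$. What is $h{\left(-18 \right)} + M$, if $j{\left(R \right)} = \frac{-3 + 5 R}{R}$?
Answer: $\frac{76247}{5} \approx 15249.0$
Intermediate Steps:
$j{\left(R \right)} = \frac{-3 + 5 R}{R}$
$M = \frac{79142}{5}$ ($M = \left(-184\right) \left(-86\right) + \left(5 - \frac{3}{5}\right) = 15824 + \left(5 - \frac{3}{5}\right) = 15824 + \frac{22}{5} = \frac{79142}{5} \approx 15828.0$)
$h{\left(-18 \right)} + M = -579 + \frac{79142}{5} = \frac{76247}{5}$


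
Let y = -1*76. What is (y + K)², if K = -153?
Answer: 52441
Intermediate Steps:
y = -76
(y + K)² = (-76 - 153)² = (-229)² = 52441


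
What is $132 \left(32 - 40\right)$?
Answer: $-1056$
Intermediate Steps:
$132 \left(32 - 40\right) = 132 \left(-8\right) = -1056$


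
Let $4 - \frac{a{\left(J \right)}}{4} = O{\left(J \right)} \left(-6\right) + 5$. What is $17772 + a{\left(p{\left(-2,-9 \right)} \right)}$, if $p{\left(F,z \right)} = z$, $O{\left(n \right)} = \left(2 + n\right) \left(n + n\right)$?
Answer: $20792$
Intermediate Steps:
$O{\left(n \right)} = 2 n \left(2 + n\right)$ ($O{\left(n \right)} = \left(2 + n\right) 2 n = 2 n \left(2 + n\right)$)
$a{\left(J \right)} = -4 + 48 J \left(2 + J\right)$ ($a{\left(J \right)} = 16 - 4 \left(2 J \left(2 + J\right) \left(-6\right) + 5\right) = 16 - 4 \left(- 12 J \left(2 + J\right) + 5\right) = 16 - 4 \left(5 - 12 J \left(2 + J\right)\right) = 16 + \left(-20 + 48 J \left(2 + J\right)\right) = -4 + 48 J \left(2 + J\right)$)
$17772 + a{\left(p{\left(-2,-9 \right)} \right)} = 17772 - \left(4 + 432 \left(2 - 9\right)\right) = 17772 - \left(4 + 432 \left(-7\right)\right) = 17772 + \left(-4 + 3024\right) = 17772 + 3020 = 20792$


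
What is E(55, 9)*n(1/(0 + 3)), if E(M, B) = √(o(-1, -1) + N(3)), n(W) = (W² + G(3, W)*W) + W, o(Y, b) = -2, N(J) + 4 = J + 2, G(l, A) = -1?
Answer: I/9 ≈ 0.11111*I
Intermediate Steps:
N(J) = -2 + J (N(J) = -4 + (J + 2) = -4 + (2 + J) = -2 + J)
n(W) = W² (n(W) = (W² - W) + W = W²)
E(M, B) = I (E(M, B) = √(-2 + (-2 + 3)) = √(-2 + 1) = √(-1) = I)
E(55, 9)*n(1/(0 + 3)) = I*(1/(0 + 3))² = I*(1/3)² = I*(⅓)² = I*(⅑) = I/9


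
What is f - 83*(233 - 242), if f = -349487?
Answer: -348740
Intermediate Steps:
f - 83*(233 - 242) = -349487 - 83*(233 - 242) = -349487 - 83*(-9) = -349487 - 1*(-747) = -349487 + 747 = -348740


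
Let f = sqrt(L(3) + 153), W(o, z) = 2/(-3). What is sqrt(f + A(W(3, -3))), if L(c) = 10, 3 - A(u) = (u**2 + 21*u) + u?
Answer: sqrt(155 + 9*sqrt(163))/3 ≈ 5.4763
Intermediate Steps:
W(o, z) = -2/3 (W(o, z) = 2*(-1/3) = -2/3)
A(u) = 3 - u**2 - 22*u (A(u) = 3 - ((u**2 + 21*u) + u) = 3 - (u**2 + 22*u) = 3 + (-u**2 - 22*u) = 3 - u**2 - 22*u)
f = sqrt(163) (f = sqrt(10 + 153) = sqrt(163) ≈ 12.767)
sqrt(f + A(W(3, -3))) = sqrt(sqrt(163) + (3 - (-2/3)**2 - 22*(-2/3))) = sqrt(sqrt(163) + (3 - 1*4/9 + 44/3)) = sqrt(sqrt(163) + (3 - 4/9 + 44/3)) = sqrt(sqrt(163) + 155/9) = sqrt(155/9 + sqrt(163))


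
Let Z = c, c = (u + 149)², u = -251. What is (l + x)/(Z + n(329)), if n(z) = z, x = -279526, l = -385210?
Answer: -664736/10733 ≈ -61.934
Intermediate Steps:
c = 10404 (c = (-251 + 149)² = (-102)² = 10404)
Z = 10404
(l + x)/(Z + n(329)) = (-385210 - 279526)/(10404 + 329) = -664736/10733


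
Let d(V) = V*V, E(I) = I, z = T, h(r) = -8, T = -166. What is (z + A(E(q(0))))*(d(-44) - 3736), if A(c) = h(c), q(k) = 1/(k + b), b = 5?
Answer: 313200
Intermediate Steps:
z = -166
q(k) = 1/(5 + k) (q(k) = 1/(k + 5) = 1/(5 + k))
d(V) = V²
A(c) = -8
(z + A(E(q(0))))*(d(-44) - 3736) = (-166 - 8)*((-44)² - 3736) = -174*(1936 - 3736) = -174*(-1800) = 313200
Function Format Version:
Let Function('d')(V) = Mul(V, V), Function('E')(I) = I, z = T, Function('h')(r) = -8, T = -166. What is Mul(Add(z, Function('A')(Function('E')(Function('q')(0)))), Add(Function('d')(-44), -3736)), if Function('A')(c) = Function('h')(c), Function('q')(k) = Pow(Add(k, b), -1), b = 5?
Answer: 313200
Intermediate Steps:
z = -166
Function('q')(k) = Pow(Add(5, k), -1) (Function('q')(k) = Pow(Add(k, 5), -1) = Pow(Add(5, k), -1))
Function('d')(V) = Pow(V, 2)
Function('A')(c) = -8
Mul(Add(z, Function('A')(Function('E')(Function('q')(0)))), Add(Function('d')(-44), -3736)) = Mul(Add(-166, -8), Add(Pow(-44, 2), -3736)) = Mul(-174, Add(1936, -3736)) = Mul(-174, -1800) = 313200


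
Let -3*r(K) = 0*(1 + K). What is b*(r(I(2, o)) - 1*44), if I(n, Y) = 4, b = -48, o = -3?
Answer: 2112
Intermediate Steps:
r(K) = 0 (r(K) = -0*(1 + K) = -⅓*0 = 0)
b*(r(I(2, o)) - 1*44) = -48*(0 - 1*44) = -48*(0 - 44) = -48*(-44) = 2112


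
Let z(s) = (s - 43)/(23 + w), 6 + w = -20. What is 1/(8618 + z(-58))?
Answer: 3/25955 ≈ 0.00011558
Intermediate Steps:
w = -26 (w = -6 - 20 = -26)
z(s) = 43/3 - s/3 (z(s) = (s - 43)/(23 - 26) = (-43 + s)/(-3) = (-43 + s)*(-⅓) = 43/3 - s/3)
1/(8618 + z(-58)) = 1/(8618 + (43/3 - ⅓*(-58))) = 1/(8618 + (43/3 + 58/3)) = 1/(8618 + 101/3) = 1/(25955/3) = 3/25955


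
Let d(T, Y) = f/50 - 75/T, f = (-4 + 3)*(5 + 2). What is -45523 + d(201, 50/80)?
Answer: -152503769/3350 ≈ -45524.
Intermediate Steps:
f = -7 (f = -1*7 = -7)
d(T, Y) = -7/50 - 75/T
-45523 + d(201, 50/80) = -45523 + (-7/50 - 75/201) = -45523 + (-7/50 - 75*1/201) = -45523 + (-7/50 - 25/67) = -45523 - 1719/3350 = -152503769/3350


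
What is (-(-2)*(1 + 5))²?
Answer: 144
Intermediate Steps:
(-(-2)*(1 + 5))² = (-(-2)*6)² = (-1*(-12))² = 12² = 144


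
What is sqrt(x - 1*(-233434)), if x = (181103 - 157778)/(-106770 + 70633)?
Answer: 7*sqrt(6221155008229)/36137 ≈ 483.15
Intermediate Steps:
x = -23325/36137 (x = 23325/(-36137) = 23325*(-1/36137) = -23325/36137 ≈ -0.64546)
sqrt(x - 1*(-233434)) = sqrt(-23325/36137 - 1*(-233434)) = sqrt(-23325/36137 + 233434) = sqrt(8435581133/36137) = 7*sqrt(6221155008229)/36137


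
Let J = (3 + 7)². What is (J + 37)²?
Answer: 18769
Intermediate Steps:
J = 100 (J = 10² = 100)
(J + 37)² = (100 + 37)² = 137² = 18769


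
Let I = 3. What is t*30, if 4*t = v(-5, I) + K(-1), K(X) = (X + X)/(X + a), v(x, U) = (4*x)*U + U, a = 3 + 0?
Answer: -435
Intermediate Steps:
a = 3
v(x, U) = U + 4*U*x (v(x, U) = 4*U*x + U = U + 4*U*x)
K(X) = 2*X/(3 + X) (K(X) = (X + X)/(X + 3) = (2*X)/(3 + X) = 2*X/(3 + X))
t = -29/2 (t = (3*(1 + 4*(-5)) + 2*(-1)/(3 - 1))/4 = (3*(1 - 20) + 2*(-1)/2)/4 = (3*(-19) + 2*(-1)*(½))/4 = (-57 - 1)/4 = (¼)*(-58) = -29/2 ≈ -14.500)
t*30 = -29/2*30 = -435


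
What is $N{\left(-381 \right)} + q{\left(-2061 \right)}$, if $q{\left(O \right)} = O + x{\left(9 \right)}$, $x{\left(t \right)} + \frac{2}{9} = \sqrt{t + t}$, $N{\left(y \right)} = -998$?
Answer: $- \frac{27533}{9} + 3 \sqrt{2} \approx -3055.0$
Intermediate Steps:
$x{\left(t \right)} = - \frac{2}{9} + \sqrt{2} \sqrt{t}$ ($x{\left(t \right)} = - \frac{2}{9} + \sqrt{t + t} = - \frac{2}{9} + \sqrt{2 t} = - \frac{2}{9} + \sqrt{2} \sqrt{t}$)
$q{\left(O \right)} = - \frac{2}{9} + O + 3 \sqrt{2}$ ($q{\left(O \right)} = O - \left(\frac{2}{9} - \sqrt{2} \sqrt{9}\right) = O - \left(\frac{2}{9} - \sqrt{2} \cdot 3\right) = O - \left(\frac{2}{9} - 3 \sqrt{2}\right) = - \frac{2}{9} + O + 3 \sqrt{2}$)
$N{\left(-381 \right)} + q{\left(-2061 \right)} = -998 - \left(\frac{18551}{9} - 3 \sqrt{2}\right) = - \frac{27533}{9} + 3 \sqrt{2}$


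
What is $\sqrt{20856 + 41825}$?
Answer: $\sqrt{62681} \approx 250.36$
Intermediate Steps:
$\sqrt{20856 + 41825} = \sqrt{62681}$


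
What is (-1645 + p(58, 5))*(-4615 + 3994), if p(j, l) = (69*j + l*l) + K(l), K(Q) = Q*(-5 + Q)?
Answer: -1479222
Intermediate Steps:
p(j, l) = l**2 + 69*j + l*(-5 + l) (p(j, l) = (69*j + l*l) + l*(-5 + l) = (69*j + l**2) + l*(-5 + l) = (l**2 + 69*j) + l*(-5 + l) = l**2 + 69*j + l*(-5 + l))
(-1645 + p(58, 5))*(-4615 + 3994) = (-1645 + (5**2 + 69*58 + 5*(-5 + 5)))*(-4615 + 3994) = (-1645 + (25 + 4002 + 5*0))*(-621) = (-1645 + (25 + 4002 + 0))*(-621) = (-1645 + 4027)*(-621) = 2382*(-621) = -1479222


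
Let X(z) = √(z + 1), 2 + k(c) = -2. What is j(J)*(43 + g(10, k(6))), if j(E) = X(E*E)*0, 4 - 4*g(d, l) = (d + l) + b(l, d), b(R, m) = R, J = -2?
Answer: 0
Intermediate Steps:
k(c) = -4 (k(c) = -2 - 2 = -4)
X(z) = √(1 + z)
g(d, l) = 1 - l/2 - d/4 (g(d, l) = 1 - ((d + l) + l)/4 = 1 - (d + 2*l)/4 = 1 + (-l/2 - d/4) = 1 - l/2 - d/4)
j(E) = 0 (j(E) = √(1 + E*E)*0 = √(1 + E²)*0 = 0)
j(J)*(43 + g(10, k(6))) = 0*(43 + (1 - ½*(-4) - ¼*10)) = 0*(43 + (1 + 2 - 5/2)) = 0*(43 + ½) = 0*(87/2) = 0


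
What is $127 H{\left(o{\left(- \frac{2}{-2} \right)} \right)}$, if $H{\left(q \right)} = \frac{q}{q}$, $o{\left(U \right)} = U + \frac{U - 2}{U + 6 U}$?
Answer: $127$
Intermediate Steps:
$o{\left(U \right)} = U + \frac{-2 + U}{7 U}$
$H{\left(q \right)} = 1$
$127 H{\left(o{\left(- \frac{2}{-2} \right)} \right)} = 127 \cdot 1 = 127$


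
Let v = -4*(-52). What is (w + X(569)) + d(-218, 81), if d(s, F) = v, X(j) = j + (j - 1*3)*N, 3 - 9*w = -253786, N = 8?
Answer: 301534/9 ≈ 33504.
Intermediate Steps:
w = 253789/9 (w = ⅓ - ⅑*(-253786) = ⅓ + 253786/9 = 253789/9 ≈ 28199.)
v = 208
X(j) = -24 + 9*j (X(j) = j + (j - 1*3)*8 = j + (j - 3)*8 = j + (-3 + j)*8 = j + (-24 + 8*j) = -24 + 9*j)
d(s, F) = 208
(w + X(569)) + d(-218, 81) = (253789/9 + (-24 + 9*569)) + 208 = (253789/9 + (-24 + 5121)) + 208 = (253789/9 + 5097) + 208 = 299662/9 + 208 = 301534/9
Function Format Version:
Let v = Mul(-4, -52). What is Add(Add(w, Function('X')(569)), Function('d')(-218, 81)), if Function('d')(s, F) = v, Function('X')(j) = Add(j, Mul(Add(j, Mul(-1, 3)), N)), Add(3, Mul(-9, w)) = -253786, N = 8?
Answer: Rational(301534, 9) ≈ 33504.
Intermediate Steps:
w = Rational(253789, 9) (w = Add(Rational(1, 3), Mul(Rational(-1, 9), -253786)) = Add(Rational(1, 3), Rational(253786, 9)) = Rational(253789, 9) ≈ 28199.)
v = 208
Function('X')(j) = Add(-24, Mul(9, j)) (Function('X')(j) = Add(j, Mul(Add(j, Mul(-1, 3)), 8)) = Add(j, Mul(Add(j, -3), 8)) = Add(j, Mul(Add(-3, j), 8)) = Add(j, Add(-24, Mul(8, j))) = Add(-24, Mul(9, j)))
Function('d')(s, F) = 208
Add(Add(w, Function('X')(569)), Function('d')(-218, 81)) = Add(Add(Rational(253789, 9), Add(-24, Mul(9, 569))), 208) = Add(Add(Rational(253789, 9), Add(-24, 5121)), 208) = Add(Add(Rational(253789, 9), 5097), 208) = Add(Rational(299662, 9), 208) = Rational(301534, 9)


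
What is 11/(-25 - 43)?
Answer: -11/68 ≈ -0.16176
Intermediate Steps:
11/(-25 - 43) = 11/(-68) = 11*(-1/68) = -11/68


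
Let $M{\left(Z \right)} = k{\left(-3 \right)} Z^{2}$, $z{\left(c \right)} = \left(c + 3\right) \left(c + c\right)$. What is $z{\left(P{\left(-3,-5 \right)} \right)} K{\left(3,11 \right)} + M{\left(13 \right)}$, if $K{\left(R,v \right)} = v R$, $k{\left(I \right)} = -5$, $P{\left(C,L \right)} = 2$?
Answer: $-185$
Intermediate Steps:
$z{\left(c \right)} = 2 c \left(3 + c\right)$ ($z{\left(c \right)} = \left(3 + c\right) 2 c = 2 c \left(3 + c\right)$)
$K{\left(R,v \right)} = R v$
$M{\left(Z \right)} = - 5 Z^{2}$
$z{\left(P{\left(-3,-5 \right)} \right)} K{\left(3,11 \right)} + M{\left(13 \right)} = 2 \cdot 2 \left(3 + 2\right) 3 \cdot 11 - 5 \cdot 13^{2} = 2 \cdot 2 \cdot 5 \cdot 33 - 845 = 20 \cdot 33 - 845 = 660 - 845 = -185$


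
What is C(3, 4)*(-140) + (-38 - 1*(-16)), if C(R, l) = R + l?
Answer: -1002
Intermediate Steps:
C(3, 4)*(-140) + (-38 - 1*(-16)) = (3 + 4)*(-140) + (-38 - 1*(-16)) = 7*(-140) + (-38 + 16) = -980 - 22 = -1002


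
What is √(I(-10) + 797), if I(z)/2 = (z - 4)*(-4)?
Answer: 3*√101 ≈ 30.150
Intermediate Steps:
I(z) = 32 - 8*z (I(z) = 2*((z - 4)*(-4)) = 2*((-4 + z)*(-4)) = 2*(16 - 4*z) = 32 - 8*z)
√(I(-10) + 797) = √((32 - 8*(-10)) + 797) = √((32 + 80) + 797) = √(112 + 797) = √909 = 3*√101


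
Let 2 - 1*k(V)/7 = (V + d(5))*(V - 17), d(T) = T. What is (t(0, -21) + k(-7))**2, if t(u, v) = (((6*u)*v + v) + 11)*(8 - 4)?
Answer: 131044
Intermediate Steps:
k(V) = 14 - 7*(-17 + V)*(5 + V) (k(V) = 14 - 7*(V + 5)*(V - 17) = 14 - 7*(5 + V)*(-17 + V) = 14 - 7*(-17 + V)*(5 + V))
t(u, v) = 44 + 4*v + 24*u*v (t(u, v) = ((6*u*v + v) + 11)*4 = ((v + 6*u*v) + 11)*4 = (11 + v + 6*u*v)*4 = 44 + 4*v + 24*u*v)
(t(0, -21) + k(-7))**2 = ((44 + 4*(-21) + 24*0*(-21)) + (609 - 7*(-7)**2 + 84*(-7)))**2 = ((44 - 84 + 0) + (609 - 7*49 - 588))**2 = (-40 + (609 - 343 - 588))**2 = (-40 - 322)**2 = (-362)**2 = 131044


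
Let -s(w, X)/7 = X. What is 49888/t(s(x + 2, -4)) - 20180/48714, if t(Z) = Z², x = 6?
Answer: 75450716/1193493 ≈ 63.218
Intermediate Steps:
s(w, X) = -7*X
49888/t(s(x + 2, -4)) - 20180/48714 = 49888/((-7*(-4))²) - 20180/48714 = 49888/(28²) - 20180*1/48714 = 49888/784 - 10090/24357 = 49888*(1/784) - 10090/24357 = 3118/49 - 10090/24357 = 75450716/1193493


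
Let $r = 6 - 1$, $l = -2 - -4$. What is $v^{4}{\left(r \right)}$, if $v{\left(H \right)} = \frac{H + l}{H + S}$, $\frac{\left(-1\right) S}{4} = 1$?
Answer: $2401$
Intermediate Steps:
$S = -4$ ($S = \left(-4\right) 1 = -4$)
$l = 2$ ($l = -2 + 4 = 2$)
$r = 5$ ($r = 6 - 1 = 5$)
$v{\left(H \right)} = \frac{2 + H}{-4 + H}$ ($v{\left(H \right)} = \frac{H + 2}{H - 4} = \frac{2 + H}{-4 + H}$)
$v^{4}{\left(r \right)} = \left(\frac{2 + 5}{-4 + 5}\right)^{4} = \left(1^{-1} \cdot 7\right)^{4} = \left(1 \cdot 7\right)^{4} = 7^{4} = 2401$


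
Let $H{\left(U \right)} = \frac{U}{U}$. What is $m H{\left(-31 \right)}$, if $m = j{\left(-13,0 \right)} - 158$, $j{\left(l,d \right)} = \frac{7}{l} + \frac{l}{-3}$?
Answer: $- \frac{6014}{39} \approx -154.21$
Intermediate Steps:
$H{\left(U \right)} = 1$
$j{\left(l,d \right)} = \frac{7}{l} - \frac{l}{3}$ ($j{\left(l,d \right)} = \frac{7}{l} + l \left(- \frac{1}{3}\right) = \frac{7}{l} - \frac{l}{3}$)
$m = - \frac{6014}{39}$ ($m = \left(\frac{7}{-13} - - \frac{13}{3}\right) - 158 = \left(7 \left(- \frac{1}{13}\right) + \frac{13}{3}\right) - 158 = \left(- \frac{7}{13} + \frac{13}{3}\right) - 158 = \frac{148}{39} - 158 = - \frac{6014}{39} \approx -154.21$)
$m H{\left(-31 \right)} = \left(- \frac{6014}{39}\right) 1 = - \frac{6014}{39}$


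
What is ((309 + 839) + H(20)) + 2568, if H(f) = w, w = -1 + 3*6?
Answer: 3733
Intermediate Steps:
w = 17 (w = -1 + 18 = 17)
H(f) = 17
((309 + 839) + H(20)) + 2568 = ((309 + 839) + 17) + 2568 = (1148 + 17) + 2568 = 1165 + 2568 = 3733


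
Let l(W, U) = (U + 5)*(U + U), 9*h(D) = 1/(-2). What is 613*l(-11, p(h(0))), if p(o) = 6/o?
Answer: 13638024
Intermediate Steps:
h(D) = -1/18 (h(D) = (1/9)/(-2) = (1/9)*(-1/2) = -1/18)
l(W, U) = 2*U*(5 + U) (l(W, U) = (5 + U)*(2*U) = 2*U*(5 + U))
613*l(-11, p(h(0))) = 613*(2*(6/(-1/18))*(5 + 6/(-1/18))) = 613*(2*(6*(-18))*(5 + 6*(-18))) = 613*(2*(-108)*(5 - 108)) = 613*(2*(-108)*(-103)) = 613*22248 = 13638024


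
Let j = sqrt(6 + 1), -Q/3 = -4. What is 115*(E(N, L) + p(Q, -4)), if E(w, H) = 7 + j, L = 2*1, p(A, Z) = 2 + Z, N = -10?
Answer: 575 + 115*sqrt(7) ≈ 879.26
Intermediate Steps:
Q = 12 (Q = -3*(-4) = 12)
j = sqrt(7) ≈ 2.6458
L = 2
E(w, H) = 7 + sqrt(7)
115*(E(N, L) + p(Q, -4)) = 115*((7 + sqrt(7)) + (2 - 4)) = 115*((7 + sqrt(7)) - 2) = 115*(5 + sqrt(7)) = 575 + 115*sqrt(7)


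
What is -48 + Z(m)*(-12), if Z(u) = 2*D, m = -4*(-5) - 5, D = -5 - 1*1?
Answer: 96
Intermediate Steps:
D = -6 (D = -5 - 1 = -6)
m = 15 (m = 20 - 5 = 15)
Z(u) = -12 (Z(u) = 2*(-6) = -12)
-48 + Z(m)*(-12) = -48 - 12*(-12) = -48 + 144 = 96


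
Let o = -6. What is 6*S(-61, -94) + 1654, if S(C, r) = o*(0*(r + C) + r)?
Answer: 5038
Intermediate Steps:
S(C, r) = -6*r (S(C, r) = -6*(0*(r + C) + r) = -6*(0*(C + r) + r) = -6*(0 + r) = -6*r)
6*S(-61, -94) + 1654 = 6*(-6*(-94)) + 1654 = 6*564 + 1654 = 3384 + 1654 = 5038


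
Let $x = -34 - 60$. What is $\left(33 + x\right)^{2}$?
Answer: $3721$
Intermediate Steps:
$x = -94$ ($x = -34 - 60 = -94$)
$\left(33 + x\right)^{2} = \left(33 - 94\right)^{2} = \left(-61\right)^{2} = 3721$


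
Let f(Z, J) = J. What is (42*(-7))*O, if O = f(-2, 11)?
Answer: -3234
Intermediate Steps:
O = 11
(42*(-7))*O = (42*(-7))*11 = -294*11 = -3234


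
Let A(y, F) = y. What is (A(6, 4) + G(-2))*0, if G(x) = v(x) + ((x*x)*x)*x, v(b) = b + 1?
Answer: 0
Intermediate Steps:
v(b) = 1 + b
G(x) = 1 + x + x⁴ (G(x) = (1 + x) + ((x*x)*x)*x = (1 + x) + (x²*x)*x = (1 + x) + x³*x = (1 + x) + x⁴ = 1 + x + x⁴)
(A(6, 4) + G(-2))*0 = (6 + (1 - 2 + (-2)⁴))*0 = (6 + (1 - 2 + 16))*0 = (6 + 15)*0 = 21*0 = 0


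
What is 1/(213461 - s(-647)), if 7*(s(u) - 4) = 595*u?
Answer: 1/268452 ≈ 3.7251e-6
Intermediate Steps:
s(u) = 4 + 85*u (s(u) = 4 + (595*u)/7 = 4 + 85*u)
1/(213461 - s(-647)) = 1/(213461 - (4 + 85*(-647))) = 1/(213461 - (4 - 54995)) = 1/(213461 - 1*(-54991)) = 1/(213461 + 54991) = 1/268452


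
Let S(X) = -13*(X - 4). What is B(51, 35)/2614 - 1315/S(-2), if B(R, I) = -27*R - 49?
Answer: -1774319/101946 ≈ -17.405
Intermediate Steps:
B(R, I) = -49 - 27*R
S(X) = 52 - 13*X (S(X) = -13*(-4 + X) = 52 - 13*X)
B(51, 35)/2614 - 1315/S(-2) = (-49 - 27*51)/2614 - 1315/(52 - 13*(-2)) = (-49 - 1377)*(1/2614) - 1315/(52 + 26) = -1426*1/2614 - 1315/78 = -713/1307 - 1315*1/78 = -713/1307 - 1315/78 = -1774319/101946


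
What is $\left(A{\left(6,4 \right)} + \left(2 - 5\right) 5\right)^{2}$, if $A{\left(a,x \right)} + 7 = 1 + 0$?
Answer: $441$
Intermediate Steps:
$A{\left(a,x \right)} = -6$ ($A{\left(a,x \right)} = -7 + \left(1 + 0\right) = -7 + 1 = -6$)
$\left(A{\left(6,4 \right)} + \left(2 - 5\right) 5\right)^{2} = \left(-6 + \left(2 - 5\right) 5\right)^{2} = \left(-6 - 15\right)^{2} = \left(-21\right)^{2} = 441$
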